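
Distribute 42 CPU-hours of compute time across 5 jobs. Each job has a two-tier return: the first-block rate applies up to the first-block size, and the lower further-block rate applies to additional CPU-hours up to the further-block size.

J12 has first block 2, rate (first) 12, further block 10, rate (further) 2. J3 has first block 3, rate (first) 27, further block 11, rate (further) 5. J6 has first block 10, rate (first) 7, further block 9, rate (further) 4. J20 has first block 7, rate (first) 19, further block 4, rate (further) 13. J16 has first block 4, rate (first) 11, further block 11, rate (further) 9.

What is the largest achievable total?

508

Rank every tier by rate: J3/T1 27 > J20/T1 19 > J20/T2 13 > J12/T1 12 > J16/T1 11 > J16/T2 9 > J6/T1 7 > J3/T2 5 > J6/T2 4 > J12/T2 2.
J3 T1 at 27: fill all 3 — 39 left.
J20 T1 at 19: fill all 7 — 32 left.
J20/T2 (13): +4 — 28 left.
J12/T1 (12): +2 — 26 left.
J16 T1 at 11: fill all 4 — 22 left.
J16 T2 at 9: fill all 11 — 11 left.
J6 T1 at 7: fill all 10 — 1 left.
J3/T2: +1 of 11 at 5; pool empty.
Total = 27×3 + 19×7 + 13×4 + 12×2 + 11×4 + 9×11 + 7×10 + 5×1 = 508.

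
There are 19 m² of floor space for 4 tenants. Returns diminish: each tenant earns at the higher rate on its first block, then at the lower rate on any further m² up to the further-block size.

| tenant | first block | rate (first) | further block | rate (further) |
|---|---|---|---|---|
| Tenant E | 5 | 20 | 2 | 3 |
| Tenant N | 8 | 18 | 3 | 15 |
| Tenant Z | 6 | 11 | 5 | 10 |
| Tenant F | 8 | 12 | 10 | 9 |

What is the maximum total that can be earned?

325

Treat each block as its own option and order by rate: Tenant E/first 20 > Tenant N/first 18 > Tenant N/second 15 > Tenant F/first 12 > Tenant Z/first 11 > Tenant Z/second 10 > Tenant F/second 9 > Tenant E/second 3.
Tenant E first at 20: fill all 5 — 14 left.
Tenant N first at 18: fill all 8 — 6 left.
Fill Tenant N second block (3 at 15) — 3 left.
Tenant F first at 12: only 3 left, fill 3.
Total = 20×5 + 18×8 + 15×3 + 12×3 = 325.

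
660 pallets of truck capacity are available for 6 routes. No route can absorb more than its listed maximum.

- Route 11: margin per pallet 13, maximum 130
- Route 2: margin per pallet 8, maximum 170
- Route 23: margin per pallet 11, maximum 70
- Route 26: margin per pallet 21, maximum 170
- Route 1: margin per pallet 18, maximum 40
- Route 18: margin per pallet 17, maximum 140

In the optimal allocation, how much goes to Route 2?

Order the routes by margin per pallet: Route 26 21 > Route 1 18 > Route 18 17 > Route 11 13 > Route 23 11 > Route 2 8.
Route 26 takes 170 to reach its cap of 170 ; 490 left.
Give Route 1 40 to hit its cap of 40 ; 450 left.
Give Route 18 140 to hit its cap of 140 ; 310 left.
Give Route 11 130 to hit its cap of 130 ; 180 left.
Route 23: +70 to 70 (cap) ; 110 left.
Route 2: +110 (room for 170) → 110. Pool exhausted.

110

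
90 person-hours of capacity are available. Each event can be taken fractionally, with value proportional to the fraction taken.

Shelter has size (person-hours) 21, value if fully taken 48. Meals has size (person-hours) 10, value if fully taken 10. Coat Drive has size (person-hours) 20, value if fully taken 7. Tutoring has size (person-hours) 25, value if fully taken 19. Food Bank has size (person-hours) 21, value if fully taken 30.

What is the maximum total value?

Best value per unit of size first: Shelter 48/21≈2.29, Food Bank 30/21≈1.43, Meals 10/10≈1, Tutoring 19/25≈0.76, Coat Drive 7/20≈0.35.
All 21 person-hours of Shelter fit (value 48) ; 69 remain.
Food Bank: take in full, 21 person-hours for value 30 ; 48 left.
All 10 person-hours of Meals fit (value 10) ; 38 remain.
Take all of Tutoring (25 person-hours, value 19) ; 13 person-hours left.
Only 13 person-hours remain; take 13/20 of Coat Drive for value 7×13/20 = 4.55.
Total value = 111.55.

111.55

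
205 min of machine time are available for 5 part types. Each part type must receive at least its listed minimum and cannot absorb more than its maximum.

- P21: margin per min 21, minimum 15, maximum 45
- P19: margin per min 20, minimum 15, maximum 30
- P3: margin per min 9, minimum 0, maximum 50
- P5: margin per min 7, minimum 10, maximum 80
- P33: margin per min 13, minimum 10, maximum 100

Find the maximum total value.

Meeting every minimum uses 15+15+0+10+10 = 50 min, leaving 155.
Highest margin per min first: P21 21 > P19 20 > P33 13 > P3 9 > P5 7.
Give P21 30 more to hit its cap of 45 ; 125 left.
P19 takes 15 more to reach its cap of 30 ; 110 left.
P33 takes 90 more to reach its cap of 100 ; 20 left.
P3 has room for 50 more but only 20 remain, so it gets 20.
Total = 21×45 + 20×30 + 9×20 + 7×10 + 13×100 = 3095.

3095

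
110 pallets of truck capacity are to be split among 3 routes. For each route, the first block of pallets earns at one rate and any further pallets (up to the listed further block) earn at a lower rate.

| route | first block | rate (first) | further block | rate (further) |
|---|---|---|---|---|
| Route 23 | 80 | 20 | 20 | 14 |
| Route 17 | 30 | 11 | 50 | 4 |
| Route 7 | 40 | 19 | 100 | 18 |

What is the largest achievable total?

Rank every tier by rate: Route 23/first 20 > Route 7/first 19 > Route 7/second 18 > Route 23/second 14 > Route 17/first 11 > Route 17/second 4.
Route 23/first (20): +80 — 30 left.
Route 7 first at 19: only 30 left, fill 30.
Total = 20×80 + 19×30 = 2170.

2170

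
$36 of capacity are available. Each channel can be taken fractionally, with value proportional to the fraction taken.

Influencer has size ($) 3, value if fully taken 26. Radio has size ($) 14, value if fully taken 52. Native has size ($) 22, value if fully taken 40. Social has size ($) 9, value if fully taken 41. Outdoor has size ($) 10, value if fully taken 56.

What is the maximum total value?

Rank by value-to-size ratio: Influencer 26/3≈8.67, Outdoor 56/10≈5.6, Social 41/9≈4.56, Radio 52/14≈3.71, Native 40/22≈1.82.
Take all of Influencer (3 $, value 26) ; 33 $ left.
All 10 $ of Outdoor fit (value 56) ; 23 remain.
All 9 $ of Social fit (value 41) ; 14 remain.
All 14 $ of Radio fit (value 52) ; 0 remain.
Total value = 175.

175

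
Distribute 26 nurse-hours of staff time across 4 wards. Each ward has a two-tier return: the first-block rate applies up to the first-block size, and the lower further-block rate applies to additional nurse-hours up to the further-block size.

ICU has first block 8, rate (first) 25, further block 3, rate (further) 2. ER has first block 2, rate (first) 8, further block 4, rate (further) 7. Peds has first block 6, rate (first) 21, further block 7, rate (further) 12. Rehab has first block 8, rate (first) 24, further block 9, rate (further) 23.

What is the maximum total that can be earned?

Rank every tier by rate: ICU/T1 25 > Rehab/T1 24 > Rehab/T2 23 > Peds/T1 21 > Peds/T2 12 > ER/T1 8 > ER/T2 7 > ICU/T2 2.
ICU/T1 (25): +8 → 18 left.
Rehab/T1 (24): +8 → 10 left.
Fill Rehab T2 block (9 at 23) → 1 left.
Peds/T1: +1 of 6 at 21; pool empty.
Total = 25×8 + 24×8 + 23×9 + 21×1 = 620.

620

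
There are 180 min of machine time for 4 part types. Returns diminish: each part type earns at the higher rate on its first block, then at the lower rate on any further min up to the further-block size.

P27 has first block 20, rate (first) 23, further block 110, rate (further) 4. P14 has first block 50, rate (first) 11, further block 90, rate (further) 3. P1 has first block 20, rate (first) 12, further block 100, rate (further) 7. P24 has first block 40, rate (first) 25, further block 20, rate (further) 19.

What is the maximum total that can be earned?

Rank every tier by rate: P24/first 25 > P27/first 23 > P24/second 19 > P1/first 12 > P14/first 11 > P1/second 7 > P27/second 4 > P14/second 3.
P24/first (25): +40 → 140 left.
Fill P27 first block (20 at 23) → 120 left.
P24/second (19): +20 → 100 left.
Fill P1 first block (20 at 12) → 80 left.
P14/first (11): +50 → 30 left.
30 remain; put them into P1 second at 7.
Total = 25×40 + 23×20 + 19×20 + 12×20 + 11×50 + 7×30 = 2840.

2840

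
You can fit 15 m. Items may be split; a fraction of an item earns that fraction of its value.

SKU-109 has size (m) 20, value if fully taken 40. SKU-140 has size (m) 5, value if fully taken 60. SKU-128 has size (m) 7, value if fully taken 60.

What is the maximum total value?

Sort by value density: SKU-140 60/5≈12, SKU-128 60/7≈8.57, SKU-109 40/20≈2.
Take all of SKU-140 (5 m, value 60) — 10 m left.
SKU-128: take in full, 7 m for value 60 — 3 left.
Only 3 m remain; take 3/20 of SKU-109 for value 40×3/20 = 6.
Total value = 126.

126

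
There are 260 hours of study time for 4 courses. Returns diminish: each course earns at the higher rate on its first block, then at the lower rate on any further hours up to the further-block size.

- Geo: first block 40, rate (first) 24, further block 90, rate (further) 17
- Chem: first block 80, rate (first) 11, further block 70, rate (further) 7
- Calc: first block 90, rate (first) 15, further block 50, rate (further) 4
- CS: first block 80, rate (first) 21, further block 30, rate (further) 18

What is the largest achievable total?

Order all 8 blocks by rate: Geo/T1 24 > CS/T1 21 > CS/T2 18 > Geo/T2 17 > Calc/T1 15 > Chem/T1 11 > Chem/T2 7 > Calc/T2 4.
Geo T1 at 24: fill all 40 → 220 left.
CS/T1 (21): +80 → 140 left.
Fill CS T2 block (30 at 18) → 110 left.
Fill Geo T2 block (90 at 17) → 20 left.
20 remain; put them into Calc T1 at 15.
Total = 24×40 + 21×80 + 18×30 + 17×90 + 15×20 = 5010.

5010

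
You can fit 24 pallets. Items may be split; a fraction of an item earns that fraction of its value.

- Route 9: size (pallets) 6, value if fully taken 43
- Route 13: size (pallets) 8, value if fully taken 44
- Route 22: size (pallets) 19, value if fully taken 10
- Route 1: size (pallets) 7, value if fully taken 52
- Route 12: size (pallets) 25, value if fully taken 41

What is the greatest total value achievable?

143.92

Best value per unit of size first: Route 1 52/7≈7.43, Route 9 43/6≈7.17, Route 13 44/8≈5.5, Route 12 41/25≈1.64, Route 22 10/19≈0.526.
All 7 pallets of Route 1 fit (value 52) → 17 remain.
Route 9: take in full, 6 pallets for value 43 → 11 left.
Route 13: take in full, 8 pallets for value 44 → 3 left.
Fill the last 3 pallets with part of Route 12: 3/25 of it earns 4.92.
Total value = 143.92.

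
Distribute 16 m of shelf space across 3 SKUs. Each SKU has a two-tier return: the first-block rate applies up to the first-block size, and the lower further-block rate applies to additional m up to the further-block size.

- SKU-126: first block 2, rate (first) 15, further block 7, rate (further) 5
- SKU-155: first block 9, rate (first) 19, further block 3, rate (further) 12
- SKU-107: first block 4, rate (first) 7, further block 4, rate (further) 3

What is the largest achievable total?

251

Rank every tier by rate: SKU-155/tier1 19 > SKU-126/tier1 15 > SKU-155/tier2 12 > SKU-107/tier1 7 > SKU-126/tier2 5 > SKU-107/tier2 3.
SKU-155/tier1 (19): +9 → 7 left.
SKU-126 tier1 at 15: fill all 2 → 5 left.
Fill SKU-155 tier2 block (3 at 12) → 2 left.
SKU-107 tier1 at 7: only 2 left, fill 2.
Total = 19×9 + 15×2 + 12×3 + 7×2 = 251.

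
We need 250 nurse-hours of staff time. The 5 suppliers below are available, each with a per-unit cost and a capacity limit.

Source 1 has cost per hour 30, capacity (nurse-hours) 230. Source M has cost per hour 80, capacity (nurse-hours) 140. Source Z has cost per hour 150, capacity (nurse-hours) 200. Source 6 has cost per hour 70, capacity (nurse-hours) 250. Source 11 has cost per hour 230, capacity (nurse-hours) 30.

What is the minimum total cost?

Use suppliers in increasing cost order.
Source 1 at 30: take all 230 nurse-hours → 20 still needed.
Source 6 (70): take the remaining 20 → done.
Source M, Source Z, Source 11: unused.
Cost = 230×30 + 20×70 = 8300.

8300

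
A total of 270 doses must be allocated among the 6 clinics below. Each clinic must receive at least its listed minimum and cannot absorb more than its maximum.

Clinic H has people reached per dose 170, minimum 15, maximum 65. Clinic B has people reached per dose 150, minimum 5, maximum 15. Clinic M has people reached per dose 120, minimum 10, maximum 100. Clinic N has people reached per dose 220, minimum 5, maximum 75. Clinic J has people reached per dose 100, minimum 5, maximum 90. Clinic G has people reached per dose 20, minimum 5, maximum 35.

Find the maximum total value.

Meeting every minimum uses 15+5+10+5+5+5 = 45 doses, leaving 225.
Order the clinics by people reached per dose: Clinic N 220 > Clinic H 170 > Clinic B 150 > Clinic M 120 > Clinic J 100 > Clinic G 20.
Clinic N: +70 to 75 (cap) — 155 left.
Clinic H takes 50 more to reach its cap of 65 — 105 left.
Clinic B: +10 to 15 (cap) — 95 left.
Give Clinic M 90 more to hit its cap of 100 — 5 left.
Clinic J: +5 (room for 85) → 10. Pool exhausted.
Total = 170×65 + 150×15 + 120×100 + 220×75 + 100×10 + 20×5 = 42900.

42900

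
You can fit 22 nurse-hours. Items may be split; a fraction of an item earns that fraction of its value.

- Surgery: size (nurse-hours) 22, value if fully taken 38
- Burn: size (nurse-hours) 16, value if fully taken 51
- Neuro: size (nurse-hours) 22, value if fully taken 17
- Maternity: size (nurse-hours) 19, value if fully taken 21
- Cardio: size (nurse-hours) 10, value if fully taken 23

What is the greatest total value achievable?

Sort by value density: Burn 51/16≈3.19, Cardio 23/10≈2.3, Surgery 38/22≈1.73, Maternity 21/19≈1.11, Neuro 17/22≈0.773.
All 16 nurse-hours of Burn fit (value 51) → 6 remain.
Only 6 nurse-hours remain; take 6/10 of Cardio for value 23×6/10 = 13.8.
Total value = 64.8.

64.8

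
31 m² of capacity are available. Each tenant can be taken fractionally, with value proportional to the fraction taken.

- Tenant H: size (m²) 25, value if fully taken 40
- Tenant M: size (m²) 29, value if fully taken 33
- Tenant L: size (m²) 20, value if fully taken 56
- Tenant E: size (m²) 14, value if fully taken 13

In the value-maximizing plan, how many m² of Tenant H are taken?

Best value per unit of size first: Tenant L 56/20≈2.8, Tenant H 40/25≈1.6, Tenant M 33/29≈1.14, Tenant E 13/14≈0.929.
Tenant L: take in full, 20 m² for value 56 — 11 left.
11 m² left: a 11/25 share of Tenant H gives 40×11/25 = 17.6.

11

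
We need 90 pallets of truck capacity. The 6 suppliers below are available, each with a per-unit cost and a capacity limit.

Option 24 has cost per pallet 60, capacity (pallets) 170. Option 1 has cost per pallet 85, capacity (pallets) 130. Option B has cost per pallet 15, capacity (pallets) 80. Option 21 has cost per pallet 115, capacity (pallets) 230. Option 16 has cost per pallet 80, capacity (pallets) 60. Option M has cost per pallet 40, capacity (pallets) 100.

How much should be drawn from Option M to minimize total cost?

10

Cheapest first:
Option B (15): use full 80 — 10 pallets to go.
Option M at 40: take 10 of its 100 — requirement met.
Option 24, Option 16, Option 1, Option 21: unused.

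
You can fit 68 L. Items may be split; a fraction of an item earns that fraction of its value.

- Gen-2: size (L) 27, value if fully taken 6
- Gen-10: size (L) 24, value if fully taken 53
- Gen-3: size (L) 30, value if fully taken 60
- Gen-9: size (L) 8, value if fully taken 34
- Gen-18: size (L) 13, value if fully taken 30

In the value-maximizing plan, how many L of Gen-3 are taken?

23

Best value per unit of size first: Gen-9 34/8≈4.25, Gen-18 30/13≈2.31, Gen-10 53/24≈2.21, Gen-3 60/30≈2, Gen-2 6/27≈0.222.
All 8 L of Gen-9 fit (value 34) — 60 remain.
Gen-18: take in full, 13 L for value 30 — 47 left.
Gen-10: take in full, 24 L for value 53 — 23 left.
Fill the last 23 L with part of Gen-3: 23/30 of it earns 46.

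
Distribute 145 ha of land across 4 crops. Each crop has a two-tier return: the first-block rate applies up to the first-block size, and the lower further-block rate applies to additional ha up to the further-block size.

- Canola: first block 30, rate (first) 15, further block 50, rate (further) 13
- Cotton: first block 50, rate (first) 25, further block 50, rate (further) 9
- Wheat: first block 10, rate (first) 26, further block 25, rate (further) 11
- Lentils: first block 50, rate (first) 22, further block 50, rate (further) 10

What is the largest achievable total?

3125

Order all 8 blocks by rate: Wheat/tier1 26 > Cotton/tier1 25 > Lentils/tier1 22 > Canola/tier1 15 > Canola/tier2 13 > Wheat/tier2 11 > Lentils/tier2 10 > Cotton/tier2 9.
Wheat/tier1 (26): +10 → 135 left.
Fill Cotton tier1 block (50 at 25) → 85 left.
Fill Lentils tier1 block (50 at 22) → 35 left.
Fill Canola tier1 block (30 at 15) → 5 left.
5 remain; put them into Canola tier2 at 13.
Total = 26×10 + 25×50 + 22×50 + 15×30 + 13×5 = 3125.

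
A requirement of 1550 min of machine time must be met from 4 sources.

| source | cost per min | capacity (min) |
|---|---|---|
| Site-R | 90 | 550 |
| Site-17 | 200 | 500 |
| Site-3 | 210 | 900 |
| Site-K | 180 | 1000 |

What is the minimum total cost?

Fill from the cheapest source first.
Site-R at 90: take all 550 min — 1000 still needed.
Take 1000 from Site-K at 180 — need 0 more.
Site-17, Site-3: unused.
Cost = 550×90 + 1000×180 = 229500.

229500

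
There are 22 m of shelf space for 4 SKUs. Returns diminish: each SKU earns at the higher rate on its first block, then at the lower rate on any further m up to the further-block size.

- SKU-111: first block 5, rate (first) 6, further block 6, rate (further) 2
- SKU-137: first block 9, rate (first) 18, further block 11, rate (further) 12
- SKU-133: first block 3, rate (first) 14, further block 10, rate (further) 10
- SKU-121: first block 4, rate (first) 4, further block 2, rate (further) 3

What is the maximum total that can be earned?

324

Order all 8 blocks by rate: SKU-137/T1 18 > SKU-133/T1 14 > SKU-137/T2 12 > SKU-133/T2 10 > SKU-111/T1 6 > SKU-121/T1 4 > SKU-121/T2 3 > SKU-111/T2 2.
SKU-137 T1 at 18: fill all 9 → 13 left.
Fill SKU-133 T1 block (3 at 14) → 10 left.
SKU-137 T2 at 12: only 10 left, fill 10.
Total = 18×9 + 14×3 + 12×10 = 324.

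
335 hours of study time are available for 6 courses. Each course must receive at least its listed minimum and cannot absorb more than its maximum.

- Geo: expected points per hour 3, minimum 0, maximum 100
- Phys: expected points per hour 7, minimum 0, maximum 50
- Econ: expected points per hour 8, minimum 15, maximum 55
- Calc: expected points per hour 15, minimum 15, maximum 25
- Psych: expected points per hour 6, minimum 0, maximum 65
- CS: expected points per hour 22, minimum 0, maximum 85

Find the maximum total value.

3590

Meeting every minimum uses 0+0+15+15+0+0 = 30 hours, leaving 305.
Rank by expected points per hour: CS 22 > Calc 15 > Econ 8 > Phys 7 > Psych 6 > Geo 3.
Give CS 85 more to hit its cap of 85 — 220 left.
Give Calc 10 more to hit its cap of 25 — 210 left.
Econ: +40 to 55 (cap) — 170 left.
Give Phys 50 more to hit its cap of 50 — 120 left.
Psych takes 65 more to reach its cap of 65 — 55 left.
Geo has room for 100 more but only 55 remain, so it gets 55.
Total = 3×55 + 7×50 + 8×55 + 15×25 + 6×65 + 22×85 = 3590.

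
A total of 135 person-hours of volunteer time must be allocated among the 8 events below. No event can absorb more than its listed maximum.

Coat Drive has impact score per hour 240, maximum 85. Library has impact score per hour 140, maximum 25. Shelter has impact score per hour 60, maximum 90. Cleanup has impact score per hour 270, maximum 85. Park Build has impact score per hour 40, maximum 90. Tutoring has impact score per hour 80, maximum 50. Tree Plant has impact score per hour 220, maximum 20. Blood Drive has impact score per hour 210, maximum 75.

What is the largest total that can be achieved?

Highest impact score per hour first: Cleanup 270 > Coat Drive 240 > Tree Plant 220 > Blood Drive 210 > Library 140 > Tutoring 80 > Shelter 60 > Park Build 40.
Give Cleanup 85 to hit its cap of 85 ; 50 left.
Coat Drive: +50 (room for 85) → 50. Pool exhausted.
Total = 240×50 + 270×85 = 34950.

34950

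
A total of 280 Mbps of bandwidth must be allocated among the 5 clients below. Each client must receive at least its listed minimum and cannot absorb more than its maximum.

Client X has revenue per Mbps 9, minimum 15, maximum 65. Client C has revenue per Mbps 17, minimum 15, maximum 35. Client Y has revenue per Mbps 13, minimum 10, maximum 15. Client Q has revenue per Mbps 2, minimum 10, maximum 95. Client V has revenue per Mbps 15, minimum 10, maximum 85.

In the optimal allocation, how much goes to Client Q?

80

Meeting every minimum uses 15+15+10+10+10 = 60 Mbps, leaving 220.
Order the clients by revenue per Mbps: Client C 17 > Client V 15 > Client Y 13 > Client X 9 > Client Q 2.
Give Client C 20 more to hit its cap of 35 — 200 left.
Client V: +75 to 85 (cap) — 125 left.
Give Client Y 5 more to hit its cap of 15 — 120 left.
Client X: +50 to 65 (cap) — 70 left.
Client Q: +70 (room for 85) → 80. Pool exhausted.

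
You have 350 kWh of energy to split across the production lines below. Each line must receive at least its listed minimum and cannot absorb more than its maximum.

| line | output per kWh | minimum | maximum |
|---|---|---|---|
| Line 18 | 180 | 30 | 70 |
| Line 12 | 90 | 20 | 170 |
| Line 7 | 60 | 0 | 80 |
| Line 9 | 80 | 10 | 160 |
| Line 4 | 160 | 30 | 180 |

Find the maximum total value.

Meeting every minimum uses 30+20+0+10+30 = 90 kWh, leaving 260.
Order the production lines by output per kWh: Line 18 180 > Line 4 160 > Line 12 90 > Line 9 80 > Line 7 60.
Line 18: +40 to 70 (cap) ; 220 left.
Line 4: +150 to 180 (cap) ; 70 left.
Line 12 has room for 150 more but only 70 remain, so it gets 90.
Total = 180×70 + 90×90 + 80×10 + 160×180 = 50300.

50300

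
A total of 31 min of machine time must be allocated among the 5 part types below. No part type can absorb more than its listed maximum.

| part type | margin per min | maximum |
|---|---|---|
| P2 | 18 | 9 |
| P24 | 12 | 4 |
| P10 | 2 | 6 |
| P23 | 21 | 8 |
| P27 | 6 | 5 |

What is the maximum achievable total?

418

Rank by margin per min: P23 21 > P2 18 > P24 12 > P27 6 > P10 2.
P23: +8 to 8 (cap) — 23 left.
Give P2 9 to hit its cap of 9 — 14 left.
Give P24 4 to hit its cap of 4 — 10 left.
P27: +5 to 5 (cap) — 5 left.
P10: +5 (room for 6) → 5. Pool exhausted.
Total = 18×9 + 12×4 + 2×5 + 21×8 + 6×5 = 418.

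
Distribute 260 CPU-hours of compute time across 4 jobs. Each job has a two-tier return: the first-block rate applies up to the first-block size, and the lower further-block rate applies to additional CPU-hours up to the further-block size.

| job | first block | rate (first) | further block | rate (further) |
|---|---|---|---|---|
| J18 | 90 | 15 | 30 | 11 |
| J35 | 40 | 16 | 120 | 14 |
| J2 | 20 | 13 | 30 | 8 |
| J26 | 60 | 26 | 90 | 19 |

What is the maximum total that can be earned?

4960

Order all 8 blocks by rate: J26/first 26 > J26/second 19 > J35/first 16 > J18/first 15 > J35/second 14 > J2/first 13 > J18/second 11 > J2/second 8.
J26 first at 26: fill all 60 ; 200 left.
J26/second (19): +90 ; 110 left.
J35 first at 16: fill all 40 ; 70 left.
70 remain; put them into J18 first at 15.
Total = 26×60 + 19×90 + 16×40 + 15×70 = 4960.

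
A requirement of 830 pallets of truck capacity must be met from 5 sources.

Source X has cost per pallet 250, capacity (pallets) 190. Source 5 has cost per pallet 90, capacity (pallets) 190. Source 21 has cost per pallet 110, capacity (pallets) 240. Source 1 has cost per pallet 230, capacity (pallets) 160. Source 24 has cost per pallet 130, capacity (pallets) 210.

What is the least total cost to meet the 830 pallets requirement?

Cheapest first:
Take 190 from Source 5 at 90 ; need 640 more.
Source 21 at 110: take all 240 pallets ; 400 still needed.
Source 24 at 130: take all 210 pallets ; 190 still needed.
Source 1 at 230: take all 160 pallets ; 30 still needed.
Take 30 from Source X at 250 to finish.
Cost = 190×90 + 240×110 + 210×130 + 160×230 + 30×250 = 115100.

115100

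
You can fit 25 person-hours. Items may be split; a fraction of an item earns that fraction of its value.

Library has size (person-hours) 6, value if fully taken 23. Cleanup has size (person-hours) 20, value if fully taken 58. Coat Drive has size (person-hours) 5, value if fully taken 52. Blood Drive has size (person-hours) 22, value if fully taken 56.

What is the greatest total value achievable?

Rank by value-to-size ratio: Coat Drive 52/5≈10.4, Library 23/6≈3.83, Cleanup 58/20≈2.9, Blood Drive 56/22≈2.55.
All 5 person-hours of Coat Drive fit (value 52) → 20 remain.
Library: take in full, 6 person-hours for value 23 → 14 left.
Fill the last 14 person-hours with part of Cleanup: 14/20 of it earns 40.6.
Total value = 115.6.

115.6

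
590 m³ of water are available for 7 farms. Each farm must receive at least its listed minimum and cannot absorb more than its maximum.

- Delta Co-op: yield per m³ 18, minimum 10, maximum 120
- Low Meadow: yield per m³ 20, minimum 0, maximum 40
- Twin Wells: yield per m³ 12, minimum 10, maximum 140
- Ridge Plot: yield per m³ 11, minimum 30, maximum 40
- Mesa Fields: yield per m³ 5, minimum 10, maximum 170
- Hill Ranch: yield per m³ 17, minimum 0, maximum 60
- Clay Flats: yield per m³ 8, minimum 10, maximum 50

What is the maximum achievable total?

7200

Meeting every minimum uses 10+0+10+30+10+0+10 = 70 m³, leaving 520.
Rank by yield per m³: Low Meadow 20 > Delta Co-op 18 > Hill Ranch 17 > Twin Wells 12 > Ridge Plot 11 > Clay Flats 8 > Mesa Fields 5.
Give Low Meadow 40 more to hit its cap of 40 → 480 left.
Delta Co-op: +110 to 120 (cap) → 370 left.
Hill Ranch takes 60 more to reach its cap of 60 → 310 left.
Give Twin Wells 130 more to hit its cap of 140 → 180 left.
Ridge Plot: +10 to 40 (cap) → 170 left.
Clay Flats takes 40 more to reach its cap of 50 → 130 left.
Mesa Fields has room for 160 more but only 130 remain, so it gets 140.
Total = 18×120 + 20×40 + 12×140 + 11×40 + 5×140 + 17×60 + 8×50 = 7200.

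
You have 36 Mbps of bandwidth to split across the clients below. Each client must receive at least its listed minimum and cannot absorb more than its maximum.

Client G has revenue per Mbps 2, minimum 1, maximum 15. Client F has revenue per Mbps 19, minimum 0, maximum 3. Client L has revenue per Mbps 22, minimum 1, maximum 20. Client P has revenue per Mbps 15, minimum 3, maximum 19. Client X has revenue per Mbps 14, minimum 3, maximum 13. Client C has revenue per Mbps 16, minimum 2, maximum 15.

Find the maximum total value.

682

Meeting every minimum uses 1+0+1+3+3+2 = 10 Mbps, leaving 26.
Rank by revenue per Mbps: Client L 22 > Client F 19 > Client C 16 > Client P 15 > Client X 14 > Client G 2.
Client L: +19 to 20 (cap) → 7 left.
Give Client F 3 more to hit its cap of 3 → 4 left.
Only 4 left; Client C takes them to reach 6.
Total = 2×1 + 19×3 + 22×20 + 15×3 + 14×3 + 16×6 = 682.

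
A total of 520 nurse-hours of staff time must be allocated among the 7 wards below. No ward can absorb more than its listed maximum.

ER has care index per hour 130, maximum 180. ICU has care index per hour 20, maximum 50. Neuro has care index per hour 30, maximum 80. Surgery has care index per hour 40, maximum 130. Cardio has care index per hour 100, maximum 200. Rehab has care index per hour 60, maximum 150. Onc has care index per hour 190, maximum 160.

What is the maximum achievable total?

Order the wards by care index per hour: Onc 190 > ER 130 > Cardio 100 > Rehab 60 > Surgery 40 > Neuro 30 > ICU 20.
Onc takes 160 to reach its cap of 160 — 360 left.
ER takes 180 to reach its cap of 180 — 180 left.
Only 180 left; Cardio takes them to reach 180.
Total = 130×180 + 100×180 + 190×160 = 71800.

71800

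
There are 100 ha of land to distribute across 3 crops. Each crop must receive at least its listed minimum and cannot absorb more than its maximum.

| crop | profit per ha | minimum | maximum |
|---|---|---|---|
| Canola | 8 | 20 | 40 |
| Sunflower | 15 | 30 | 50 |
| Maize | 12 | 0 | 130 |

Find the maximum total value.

Meeting every minimum uses 20+30+0 = 50 ha, leaving 50.
Highest profit per ha first: Sunflower 15 > Maize 12 > Canola 8.
Give Sunflower 20 more to hit its cap of 50 ; 30 left.
Maize has room for 130 more but only 30 remain, so it gets 30.
Total = 8×20 + 15×50 + 12×30 = 1270.

1270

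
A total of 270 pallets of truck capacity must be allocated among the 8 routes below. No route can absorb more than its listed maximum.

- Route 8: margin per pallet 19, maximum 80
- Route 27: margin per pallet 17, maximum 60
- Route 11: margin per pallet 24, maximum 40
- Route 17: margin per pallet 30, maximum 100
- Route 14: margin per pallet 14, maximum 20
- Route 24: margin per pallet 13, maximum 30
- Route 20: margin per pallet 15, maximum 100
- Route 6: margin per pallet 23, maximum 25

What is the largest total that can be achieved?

6480

Highest margin per pallet first: Route 17 30 > Route 11 24 > Route 6 23 > Route 8 19 > Route 27 17 > Route 20 15 > Route 14 14 > Route 24 13.
Route 17: +100 to 100 (cap) → 170 left.
Route 11: +40 to 40 (cap) → 130 left.
Give Route 6 25 to hit its cap of 25 → 105 left.
Route 8 takes 80 to reach its cap of 80 → 25 left.
Route 27: +25 (room for 60) → 25. Pool exhausted.
Total = 19×80 + 17×25 + 24×40 + 30×100 + 23×25 = 6480.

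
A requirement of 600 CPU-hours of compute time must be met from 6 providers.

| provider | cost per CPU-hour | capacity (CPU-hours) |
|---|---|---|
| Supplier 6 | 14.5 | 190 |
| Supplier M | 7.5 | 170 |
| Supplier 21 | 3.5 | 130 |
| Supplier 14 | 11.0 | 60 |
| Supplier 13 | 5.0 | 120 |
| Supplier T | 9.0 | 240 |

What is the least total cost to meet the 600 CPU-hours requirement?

Cheapest first:
Supplier 21 (3.5): use full 130 ; 470 CPU-hours to go.
Take 120 from Supplier 13 at 5.0 ; need 350 more.
Supplier M at 7.5: take all 170 CPU-hours ; 180 still needed.
Supplier T (9.0): take the remaining 180 ; done.
Supplier 14, Supplier 6: unused.
Cost = 130×3.5 + 120×5.0 + 170×7.5 + 180×9.0 = 3950.

3950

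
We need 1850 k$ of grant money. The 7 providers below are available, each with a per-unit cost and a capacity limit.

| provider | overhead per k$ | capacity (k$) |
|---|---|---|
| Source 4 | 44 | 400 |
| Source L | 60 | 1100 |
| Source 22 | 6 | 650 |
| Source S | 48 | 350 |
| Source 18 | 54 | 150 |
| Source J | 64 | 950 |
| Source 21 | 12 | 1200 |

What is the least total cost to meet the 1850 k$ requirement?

Fill from the cheapest provider first.
Take 650 from Source 22 at 6 ; need 1200 more.
Source 21 at 12: take all 1200 k$ ; 0 still needed.
Source 4, Source S, Source 18, Source L, Source J: unused.
Cost = 650×6 + 1200×12 = 18300.

18300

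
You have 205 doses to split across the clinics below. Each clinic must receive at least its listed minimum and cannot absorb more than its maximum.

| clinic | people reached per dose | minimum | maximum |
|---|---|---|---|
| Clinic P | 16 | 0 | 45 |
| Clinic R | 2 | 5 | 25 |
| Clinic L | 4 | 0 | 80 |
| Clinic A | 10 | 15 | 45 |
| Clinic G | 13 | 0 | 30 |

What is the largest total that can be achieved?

Meeting every minimum uses 0+5+0+15+0 = 20 doses, leaving 185.
Rank by people reached per dose: Clinic P 16 > Clinic G 13 > Clinic A 10 > Clinic L 4 > Clinic R 2.
Clinic P takes 45 more to reach its cap of 45 ; 140 left.
Give Clinic G 30 more to hit its cap of 30 ; 110 left.
Give Clinic A 30 more to hit its cap of 45 ; 80 left.
Clinic L takes 80 more to reach its cap of 80 ; 0 left.
Total = 16×45 + 2×5 + 4×80 + 10×45 + 13×30 = 1890.

1890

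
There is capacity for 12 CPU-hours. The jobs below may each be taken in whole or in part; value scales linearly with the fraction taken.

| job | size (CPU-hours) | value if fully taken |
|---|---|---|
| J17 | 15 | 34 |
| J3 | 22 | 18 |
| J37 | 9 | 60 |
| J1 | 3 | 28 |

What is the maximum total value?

Rank by value-to-size ratio: J1 28/3≈9.33, J37 60/9≈6.67, J17 34/15≈2.27, J3 18/22≈0.818.
Take all of J1 (3 CPU-hours, value 28) → 9 CPU-hours left.
Take all of J37 (9 CPU-hours, value 60) → 0 CPU-hours left.
Total value = 88.

88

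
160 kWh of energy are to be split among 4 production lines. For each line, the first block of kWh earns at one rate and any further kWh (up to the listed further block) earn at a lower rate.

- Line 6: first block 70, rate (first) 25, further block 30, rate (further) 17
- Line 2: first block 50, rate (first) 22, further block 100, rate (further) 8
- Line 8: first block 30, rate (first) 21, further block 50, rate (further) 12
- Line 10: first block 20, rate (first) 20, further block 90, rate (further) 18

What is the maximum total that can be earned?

3680

Order all 8 blocks by rate: Line 6/first 25 > Line 2/first 22 > Line 8/first 21 > Line 10/first 20 > Line 10/second 18 > Line 6/second 17 > Line 8/second 12 > Line 2/second 8.
Line 6 first at 25: fill all 70 — 90 left.
Line 2/first (22): +50 — 40 left.
Line 8 first at 21: fill all 30 — 10 left.
10 remain; put them into Line 10 first at 20.
Total = 25×70 + 22×50 + 21×30 + 20×10 = 3680.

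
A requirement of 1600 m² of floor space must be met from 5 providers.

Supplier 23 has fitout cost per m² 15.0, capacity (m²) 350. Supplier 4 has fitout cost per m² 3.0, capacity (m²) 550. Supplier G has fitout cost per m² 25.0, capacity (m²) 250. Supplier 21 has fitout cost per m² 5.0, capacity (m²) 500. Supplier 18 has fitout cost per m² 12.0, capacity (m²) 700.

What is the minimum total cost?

10750

Cheapest first:
Take 550 from Supplier 4 at 3.0 — need 1050 more.
Supplier 21 at 5.0: take all 500 m² — 550 still needed.
Supplier 18 at 12.0: take 550 of its 700 — requirement met.
Supplier 23, Supplier G: unused.
Cost = 550×3.0 + 500×5.0 + 550×12.0 = 10750.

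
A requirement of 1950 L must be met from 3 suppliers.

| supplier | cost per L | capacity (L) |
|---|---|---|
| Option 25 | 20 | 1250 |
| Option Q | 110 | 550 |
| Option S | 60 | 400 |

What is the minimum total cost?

82000

Cheapest first:
Take 1250 from Option 25 at 20 — need 700 more.
Take 400 from Option S at 60 — need 300 more.
Option Q (110): take the remaining 300 — done.
Cost = 1250×20 + 400×60 + 300×110 = 82000.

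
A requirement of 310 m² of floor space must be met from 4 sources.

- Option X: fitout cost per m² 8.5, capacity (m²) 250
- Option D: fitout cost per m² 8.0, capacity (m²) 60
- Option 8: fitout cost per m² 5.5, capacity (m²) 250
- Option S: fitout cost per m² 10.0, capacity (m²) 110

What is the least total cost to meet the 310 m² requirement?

1855

Cheapest first:
Option 8 at 5.5: take all 250 m² → 60 still needed.
Option D at 8.0: take all 60 m² → 0 still needed.
Option X, Option S: unused.
Cost = 250×5.5 + 60×8.0 = 1855.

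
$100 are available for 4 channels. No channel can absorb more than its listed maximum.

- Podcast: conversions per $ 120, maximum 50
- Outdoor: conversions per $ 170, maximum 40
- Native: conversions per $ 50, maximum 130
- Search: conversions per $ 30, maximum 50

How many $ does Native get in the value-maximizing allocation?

Rank by conversions per $: Outdoor 170 > Podcast 120 > Native 50 > Search 30.
Outdoor: +40 to 40 (cap) → 60 left.
Podcast: +50 to 50 (cap) → 10 left.
Only 10 left; Native takes them to reach 10.

10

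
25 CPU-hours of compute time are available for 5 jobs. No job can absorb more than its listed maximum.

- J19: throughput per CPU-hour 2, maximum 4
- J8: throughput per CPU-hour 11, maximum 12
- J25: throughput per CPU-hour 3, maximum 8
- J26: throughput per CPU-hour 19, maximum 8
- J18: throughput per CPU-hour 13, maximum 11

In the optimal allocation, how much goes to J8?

Highest throughput per CPU-hour first: J26 19 > J18 13 > J8 11 > J25 3 > J19 2.
Give J26 8 to hit its cap of 8 ; 17 left.
J18 takes 11 to reach its cap of 11 ; 6 left.
Only 6 left; J8 takes them to reach 6.

6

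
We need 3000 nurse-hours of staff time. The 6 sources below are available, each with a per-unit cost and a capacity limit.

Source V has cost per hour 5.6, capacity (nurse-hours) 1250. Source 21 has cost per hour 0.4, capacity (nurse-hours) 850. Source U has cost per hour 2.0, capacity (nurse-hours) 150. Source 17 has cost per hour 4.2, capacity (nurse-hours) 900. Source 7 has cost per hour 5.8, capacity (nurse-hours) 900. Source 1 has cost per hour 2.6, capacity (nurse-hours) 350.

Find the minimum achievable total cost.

Use sources in increasing cost order.
Source 21 at 0.4: take all 850 nurse-hours → 2150 still needed.
Source U (2.0): use full 150 → 2000 nurse-hours to go.
Take 350 from Source 1 at 2.6 → need 1650 more.
Source 17 at 4.2: take all 900 nurse-hours → 750 still needed.
Source V at 5.6: take 750 of its 1250 → requirement met.
Source 7: unused.
Cost = 850×0.4 + 150×2.0 + 350×2.6 + 900×4.2 + 750×5.6 = 9530.

9530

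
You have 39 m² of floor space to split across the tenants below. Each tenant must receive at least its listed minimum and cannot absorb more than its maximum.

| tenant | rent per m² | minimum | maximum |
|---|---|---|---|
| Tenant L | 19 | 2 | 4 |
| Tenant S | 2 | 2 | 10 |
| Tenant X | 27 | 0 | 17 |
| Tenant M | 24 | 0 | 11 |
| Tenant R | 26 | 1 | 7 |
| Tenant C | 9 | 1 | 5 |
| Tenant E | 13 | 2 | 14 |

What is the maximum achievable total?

910

Meeting every minimum uses 2+2+0+0+1+1+2 = 8 m², leaving 31.
Rank by rent per m²: Tenant X 27 > Tenant R 26 > Tenant M 24 > Tenant L 19 > Tenant E 13 > Tenant C 9 > Tenant S 2.
Tenant X takes 17 more to reach its cap of 17 ; 14 left.
Tenant R takes 6 more to reach its cap of 7 ; 8 left.
Tenant M has room for 11 more but only 8 remain, so it gets 8.
Total = 19×2 + 2×2 + 27×17 + 24×8 + 26×7 + 9×1 + 13×2 = 910.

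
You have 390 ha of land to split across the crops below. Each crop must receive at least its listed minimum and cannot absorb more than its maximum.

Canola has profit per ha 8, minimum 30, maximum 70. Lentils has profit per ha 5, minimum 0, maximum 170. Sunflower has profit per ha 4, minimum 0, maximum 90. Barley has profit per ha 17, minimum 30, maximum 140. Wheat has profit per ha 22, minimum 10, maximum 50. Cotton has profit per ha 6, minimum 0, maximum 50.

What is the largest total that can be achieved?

Meeting every minimum uses 30+0+0+30+10+0 = 70 ha, leaving 320.
Order the crops by profit per ha: Wheat 22 > Barley 17 > Canola 8 > Cotton 6 > Lentils 5 > Sunflower 4.
Give Wheat 40 more to hit its cap of 50 → 280 left.
Barley: +110 to 140 (cap) → 170 left.
Canola: +40 to 70 (cap) → 130 left.
Cotton takes 50 more to reach its cap of 50 → 80 left.
Lentils: +80 (room for 170) → 80. Pool exhausted.
Total = 8×70 + 5×80 + 17×140 + 22×50 + 6×50 = 4740.

4740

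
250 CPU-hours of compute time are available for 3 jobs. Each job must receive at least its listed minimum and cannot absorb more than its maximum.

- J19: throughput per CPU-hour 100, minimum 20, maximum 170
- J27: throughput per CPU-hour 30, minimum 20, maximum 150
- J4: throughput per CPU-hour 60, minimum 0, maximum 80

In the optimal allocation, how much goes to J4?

60

Meeting every minimum uses 20+20+0 = 40 CPU-hours, leaving 210.
Rank by throughput per CPU-hour: J19 100 > J4 60 > J27 30.
Give J19 150 more to hit its cap of 170 — 60 left.
J4: +60 (room for 80) → 60. Pool exhausted.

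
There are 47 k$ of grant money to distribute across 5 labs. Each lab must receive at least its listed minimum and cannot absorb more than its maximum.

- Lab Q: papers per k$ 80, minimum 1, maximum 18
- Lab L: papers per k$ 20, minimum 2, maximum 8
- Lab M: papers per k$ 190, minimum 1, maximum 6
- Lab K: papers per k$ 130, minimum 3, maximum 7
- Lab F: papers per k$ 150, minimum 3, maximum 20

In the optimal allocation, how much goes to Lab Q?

Meeting every minimum uses 1+2+1+3+3 = 10 k$, leaving 37.
Order the labs by papers per k$: Lab M 190 > Lab F 150 > Lab K 130 > Lab Q 80 > Lab L 20.
Give Lab M 5 more to hit its cap of 6 ; 32 left.
Lab F: +17 to 20 (cap) ; 15 left.
Lab K takes 4 more to reach its cap of 7 ; 11 left.
Lab Q has room for 17 more but only 11 remain, so it gets 12.

12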